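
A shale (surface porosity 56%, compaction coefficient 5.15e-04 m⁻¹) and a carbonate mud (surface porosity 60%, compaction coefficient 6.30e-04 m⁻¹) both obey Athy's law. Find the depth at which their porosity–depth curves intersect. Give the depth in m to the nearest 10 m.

600 m

Working in km (1 km = 1000 m; β in km⁻¹ = β in m⁻¹ × 1000):
Set n₀ₐ e^(−βₐd) = n₀ᵦ e^(−βᵦd) ⇒ ln(n₀ₐ/n₀ᵦ) = (βₐ − βᵦ)·d
d = ln(0.56/0.6) / (0.515 − 0.63) = -0.0690 / -0.115 = 0.600 km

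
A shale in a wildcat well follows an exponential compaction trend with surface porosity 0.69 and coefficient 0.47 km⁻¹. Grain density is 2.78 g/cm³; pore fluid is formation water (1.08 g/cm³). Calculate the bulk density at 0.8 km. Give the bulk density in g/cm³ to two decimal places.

Porosity at depth: φ = 0.69·exp(−0.47×0.8) = 0.69×0.6866 = 0.4738
Bulk density: ρ_b = (1−φ)ρ_g + φ·ρ_f = 0.5262×2.78 + 0.4738×1.08
       = 1.463 + 0.512 = 1.975 g/cm³

1.97 g/cm³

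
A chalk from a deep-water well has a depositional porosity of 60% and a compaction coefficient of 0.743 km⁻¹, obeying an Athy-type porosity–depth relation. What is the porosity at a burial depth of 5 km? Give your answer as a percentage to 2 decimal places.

n = n₀·exp(−k·z) = 0.6 × exp(−0.743 × 5) = 0.6 × exp(−3.715)
  = 0.6 × 0.0244 = 0.0146

1.46%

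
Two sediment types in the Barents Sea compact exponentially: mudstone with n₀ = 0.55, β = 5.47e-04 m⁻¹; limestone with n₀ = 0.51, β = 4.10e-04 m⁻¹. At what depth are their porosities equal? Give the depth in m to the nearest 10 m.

Working in km (1 km = 1000 m; β in km⁻¹ = β in m⁻¹ × 1000):
Set n₀ₐ e^(−βₐd) = n₀ᵦ e^(−βᵦd) ⇒ ln(n₀ₐ/n₀ᵦ) = (βₐ − βᵦ)·d
d = ln(0.55/0.51) / (0.547 − 0.41) = 0.0755 / 0.137 = 0.551 km

550 m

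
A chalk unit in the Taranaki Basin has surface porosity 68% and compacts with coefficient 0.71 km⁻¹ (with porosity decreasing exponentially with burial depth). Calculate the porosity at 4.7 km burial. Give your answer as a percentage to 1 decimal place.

phi = phi₀·exp(−c·d) = 0.68 × exp(−0.71 × 4.7) = 0.68 × exp(−3.337)
  = 0.68 × 0.0355 = 0.0242

2.4%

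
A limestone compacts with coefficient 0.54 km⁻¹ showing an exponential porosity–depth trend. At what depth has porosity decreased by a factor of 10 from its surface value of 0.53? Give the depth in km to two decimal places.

4.26 km

phi/phi₀ = 1/10 ⇒ exp(−k·Z) = 1/10 ⇒ Z = ln(10) / k
Z = 2.3026 / 0.54 = 4.264 km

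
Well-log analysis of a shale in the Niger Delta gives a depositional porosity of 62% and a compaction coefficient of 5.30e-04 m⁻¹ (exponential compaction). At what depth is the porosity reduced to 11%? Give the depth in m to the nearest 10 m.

3260 m

Working in km (1 km = 1000 m; k in km⁻¹ = k in m⁻¹ × 1000):
Invert Athy's law: z = ln(φ₀/φ) / k
z = ln(0.62/0.11) / 0.53 = ln(5.636) / 0.53 = 1.7292 / 0.53 = 3.263 km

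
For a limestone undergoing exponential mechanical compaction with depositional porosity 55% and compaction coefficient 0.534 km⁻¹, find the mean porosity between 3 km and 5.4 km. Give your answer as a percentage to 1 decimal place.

⟨n⟩ = (1/(z₂−z₁)) ∫ n₀ e^(−βz) dz = n₀·(e^(−β·z₁) − e^(−β·z₂)) / (β·(z₂−z₁))
e^(−0.534×3) = 0.2015; e^(−0.534×5.4) = 0.0559
⟨n⟩ = 0.55 × (0.2015 − 0.0559) / (0.534 × 2.4) = 0.55 × 0.1136 = 0.0625

6.2%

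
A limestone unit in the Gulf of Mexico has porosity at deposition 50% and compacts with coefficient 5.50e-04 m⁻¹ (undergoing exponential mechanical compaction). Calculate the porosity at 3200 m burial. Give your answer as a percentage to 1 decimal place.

Working in km (1 km = 1000 m; c in km⁻¹ = c in m⁻¹ × 1000):
n = n₀·exp(−c·d) = 0.5 × exp(−0.55 × 3.2) = 0.5 × exp(−1.76)
  = 0.5 × 0.1720 = 0.0860

8.6%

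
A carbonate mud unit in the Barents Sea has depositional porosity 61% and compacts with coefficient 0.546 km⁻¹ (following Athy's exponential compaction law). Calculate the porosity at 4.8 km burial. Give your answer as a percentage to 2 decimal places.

4.44%

n = n₀·exp(−k·d) = 0.61 × exp(−0.546 × 4.8) = 0.61 × exp(−2.621)
  = 0.61 × 0.0727 = 0.0444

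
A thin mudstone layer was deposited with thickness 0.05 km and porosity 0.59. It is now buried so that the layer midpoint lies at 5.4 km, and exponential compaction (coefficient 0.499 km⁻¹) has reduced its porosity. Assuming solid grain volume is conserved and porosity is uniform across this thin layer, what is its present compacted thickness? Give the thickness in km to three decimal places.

0.021 km

Porosity at 5.4 km: n = 0.59·exp(−0.499×5.4) = 0.0399
Solid-volume conservation: h(1−n) = h₀(1−n₀) ⇒ h = h₀·(1−n₀)/(1−n)
h = 0.05 × (1 − 0.59)/(1 − 0.0399) = 0.05 × 0.4270 = 0.0214 km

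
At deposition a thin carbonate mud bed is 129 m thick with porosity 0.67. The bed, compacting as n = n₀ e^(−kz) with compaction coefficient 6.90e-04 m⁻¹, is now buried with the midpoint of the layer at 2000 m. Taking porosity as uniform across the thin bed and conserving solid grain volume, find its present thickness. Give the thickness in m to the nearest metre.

Working in km (1 km = 1000 m; k in km⁻¹ = k in m⁻¹ × 1000):
Porosity at 2 km: n = 0.67·exp(−0.69×2) = 0.1686
Solid-volume conservation: h(1−n) = h₀(1−n₀) ⇒ h = h₀·(1−n₀)/(1−n)
h = 0.129 × (1 − 0.67)/(1 − 0.1686) = 0.129 × 0.3969 = 0.0512 km

51 m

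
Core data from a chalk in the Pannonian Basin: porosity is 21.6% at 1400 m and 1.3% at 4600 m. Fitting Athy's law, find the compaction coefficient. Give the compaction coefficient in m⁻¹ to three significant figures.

0.000878 m⁻¹

Working in km (1 km = 1000 m; k in km⁻¹ = k in m⁻¹ × 1000):
Athy: phi(Z) = phi₀ e^(−kZ) ⇒ phi₁/phi₂ = e^{k(Z₂−Z₁)} ⇒ k = ln(phi₁/phi₂)/(Z₂−Z₁)
k = ln(0.216/0.013) / (4.6 − 1.4) = ln(16.62) / 3.2 = 2.8103 / 3.2 = 0.8782 km⁻¹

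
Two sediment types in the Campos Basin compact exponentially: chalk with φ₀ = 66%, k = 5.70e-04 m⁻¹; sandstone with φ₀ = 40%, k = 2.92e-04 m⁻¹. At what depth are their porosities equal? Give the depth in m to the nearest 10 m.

Working in km (1 km = 1000 m; k in km⁻¹ = k in m⁻¹ × 1000):
Set φ₀ₐ e^(−kₐd) = φ₀ᵦ e^(−kᵦd) ⇒ ln(φ₀ₐ/φ₀ᵦ) = (kₐ − kᵦ)·d
d = ln(0.66/0.4) / (0.57 − 0.292) = 0.5008 / 0.278 = 1.801 km

1800 m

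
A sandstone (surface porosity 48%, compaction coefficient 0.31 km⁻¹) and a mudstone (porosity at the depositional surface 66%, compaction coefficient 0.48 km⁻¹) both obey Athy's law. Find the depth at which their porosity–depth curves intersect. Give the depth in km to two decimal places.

1.87 km

Set phi₀ₐ e^(−kₐZ) = phi₀ᵦ e^(−kᵦZ) ⇒ ln(phi₀ₐ/phi₀ᵦ) = (kₐ − kᵦ)·Z
Z = ln(0.48/0.66) / (0.31 − 0.48) = -0.3185 / -0.17 = 1.873 km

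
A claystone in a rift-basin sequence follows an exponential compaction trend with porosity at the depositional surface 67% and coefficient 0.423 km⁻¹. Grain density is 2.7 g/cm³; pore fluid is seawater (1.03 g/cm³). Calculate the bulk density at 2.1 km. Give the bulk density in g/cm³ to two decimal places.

2.24 g/cm³

Porosity at depth: φ = 0.67·exp(−0.423×2.1) = 0.67×0.4114 = 0.2756
Bulk density: ρ_b = (1−φ)ρ_g + φ·ρ_f = 0.7244×2.7 + 0.2756×1.03
       = 1.956 + 0.284 = 2.240 g/cm³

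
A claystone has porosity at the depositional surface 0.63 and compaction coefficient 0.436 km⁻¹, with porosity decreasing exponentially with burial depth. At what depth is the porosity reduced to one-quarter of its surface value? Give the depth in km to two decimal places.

3.18 km

phi/phi₀ = 1/4 ⇒ exp(−β·Z) = 1/4 ⇒ Z = ln(4) / β
Z = 1.3863 / 0.436 = 3.180 km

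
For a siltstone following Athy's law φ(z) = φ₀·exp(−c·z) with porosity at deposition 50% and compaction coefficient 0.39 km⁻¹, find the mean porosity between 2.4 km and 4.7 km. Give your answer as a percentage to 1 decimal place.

12.9%

⟨φ⟩ = (1/(z₂−z₁)) ∫ φ₀ e^(−cz) dz = φ₀·(e^(−c·z₁) − e^(−c·z₂)) / (c·(z₂−z₁))
e^(−0.39×2.4) = 0.3922; e^(−0.39×4.7) = 0.1599
⟨φ⟩ = 0.5 × (0.3922 − 0.1599) / (0.39 × 2.3) = 0.5 × 0.2589 = 0.1295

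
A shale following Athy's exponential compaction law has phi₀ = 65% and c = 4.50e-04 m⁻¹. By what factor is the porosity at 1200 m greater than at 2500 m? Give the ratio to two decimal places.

1.79

Working in km (1 km = 1000 m; c in km⁻¹ = c in m⁻¹ × 1000):
phi(d₁)/phi(d₂) = e^(−c·d₁)/e^(−c·d₂) = e^{c(d₂−d₁)}
= exp(0.45 × 1.3) = exp(0.585) = 1.7950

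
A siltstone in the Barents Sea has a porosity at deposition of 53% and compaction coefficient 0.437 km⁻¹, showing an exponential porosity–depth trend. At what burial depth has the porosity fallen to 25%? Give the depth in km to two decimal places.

1.72 km

Invert Athy's law: d = ln(φ₀/φ) / β
d = ln(0.53/0.25) / 0.437 = ln(2.12) / 0.437 = 0.7514 / 0.437 = 1.719 km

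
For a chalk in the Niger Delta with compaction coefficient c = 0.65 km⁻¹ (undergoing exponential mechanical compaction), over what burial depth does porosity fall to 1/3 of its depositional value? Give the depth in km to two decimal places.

phi/phi₀ = 1/3 ⇒ exp(−c·Z) = 1/3 ⇒ Z = ln(3) / c
Z = 1.0986 / 0.65 = 1.690 km

1.69 km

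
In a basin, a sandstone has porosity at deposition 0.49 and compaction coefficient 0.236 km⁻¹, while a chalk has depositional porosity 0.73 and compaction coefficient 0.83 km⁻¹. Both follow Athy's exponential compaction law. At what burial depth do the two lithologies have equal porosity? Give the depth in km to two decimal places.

0.67 km

Set φ₀ₐ e^(−kₐz) = φ₀ᵦ e^(−kᵦz) ⇒ ln(φ₀ₐ/φ₀ᵦ) = (kₐ − kᵦ)·z
z = ln(0.49/0.73) / (0.236 − 0.83) = -0.3986 / -0.594 = 0.671 km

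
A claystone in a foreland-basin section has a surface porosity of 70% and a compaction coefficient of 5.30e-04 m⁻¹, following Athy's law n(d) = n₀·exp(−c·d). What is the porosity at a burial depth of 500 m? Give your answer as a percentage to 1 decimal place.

Working in km (1 km = 1000 m; c in km⁻¹ = c in m⁻¹ × 1000):
n = n₀·exp(−c·d) = 0.7 × exp(−0.53 × 0.5) = 0.7 × exp(−0.265)
  = 0.7 × 0.7672 = 0.5370

53.7%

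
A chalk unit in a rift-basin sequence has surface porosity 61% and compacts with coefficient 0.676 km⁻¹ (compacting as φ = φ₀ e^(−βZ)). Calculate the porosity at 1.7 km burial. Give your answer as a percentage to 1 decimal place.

19.3%

φ = φ₀·exp(−β·Z) = 0.61 × exp(−0.676 × 1.7) = 0.61 × exp(−1.149)
  = 0.61 × 0.3169 = 0.1933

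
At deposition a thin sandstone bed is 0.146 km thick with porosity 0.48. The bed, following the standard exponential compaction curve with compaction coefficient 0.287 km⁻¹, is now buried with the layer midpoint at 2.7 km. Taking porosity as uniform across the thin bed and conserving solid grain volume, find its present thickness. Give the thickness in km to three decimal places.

Porosity at 2.7 km: φ = 0.48·exp(−0.287×2.7) = 0.2212
Solid-volume conservation: h(1−φ) = h₀(1−φ₀) ⇒ h = h₀·(1−φ₀)/(1−φ)
h = 0.146 × (1 − 0.48)/(1 − 0.2212) = 0.146 × 0.6677 = 0.0975 km

0.097 km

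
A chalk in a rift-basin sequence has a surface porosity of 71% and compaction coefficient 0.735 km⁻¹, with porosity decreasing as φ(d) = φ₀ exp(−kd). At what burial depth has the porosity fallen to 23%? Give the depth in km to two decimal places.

1.53 km

Invert Athy's law: d = ln(φ₀/φ) / k
d = ln(0.71/0.23) / 0.735 = ln(3.087) / 0.735 = 1.1272 / 0.735 = 1.534 km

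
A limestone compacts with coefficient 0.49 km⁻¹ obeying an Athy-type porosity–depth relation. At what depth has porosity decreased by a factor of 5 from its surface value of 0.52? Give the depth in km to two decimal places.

phi/phi₀ = 1/5 ⇒ exp(−c·d) = 1/5 ⇒ d = ln(5) / c
d = 1.6094 / 0.49 = 3.285 km

3.28 km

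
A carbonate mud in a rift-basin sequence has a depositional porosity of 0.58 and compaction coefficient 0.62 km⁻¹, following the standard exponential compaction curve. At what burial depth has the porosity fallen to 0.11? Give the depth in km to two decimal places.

2.68 km

Invert Athy's law: d = ln(φ₀/φ) / k
d = ln(0.58/0.11) / 0.62 = ln(5.273) / 0.62 = 1.6625 / 0.62 = 2.682 km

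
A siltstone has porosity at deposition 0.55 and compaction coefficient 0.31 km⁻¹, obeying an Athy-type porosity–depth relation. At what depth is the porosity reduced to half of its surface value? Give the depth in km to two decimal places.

n/n₀ = 1/2 ⇒ exp(−β·d) = 1/2 ⇒ d = ln(2) / β
d = 0.6931 / 0.31 = 2.236 km

2.24 km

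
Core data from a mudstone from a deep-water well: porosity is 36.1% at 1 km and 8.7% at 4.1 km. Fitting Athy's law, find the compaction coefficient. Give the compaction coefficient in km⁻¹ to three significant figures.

Athy: phi(d) = phi₀ e^(−βd) ⇒ phi₁/phi₂ = e^{β(d₂−d₁)} ⇒ β = ln(phi₁/phi₂)/(d₂−d₁)
β = ln(0.361/0.087) / (4.1 − 1) = ln(4.149) / 3.1 = 1.4230 / 3.1 = 0.459 km⁻¹

0.459 km⁻¹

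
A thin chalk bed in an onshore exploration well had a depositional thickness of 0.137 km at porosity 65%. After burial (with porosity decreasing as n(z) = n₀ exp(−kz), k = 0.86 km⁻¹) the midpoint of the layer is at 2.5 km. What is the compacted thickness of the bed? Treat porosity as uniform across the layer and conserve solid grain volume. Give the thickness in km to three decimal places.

0.052 km

Porosity at 2.5 km: n = 0.65·exp(−0.86×2.5) = 0.0757
Solid-volume conservation: h(1−n) = h₀(1−n₀) ⇒ h = h₀·(1−n₀)/(1−n)
h = 0.137 × (1 − 0.65)/(1 − 0.0757) = 0.137 × 0.3787 = 0.0519 km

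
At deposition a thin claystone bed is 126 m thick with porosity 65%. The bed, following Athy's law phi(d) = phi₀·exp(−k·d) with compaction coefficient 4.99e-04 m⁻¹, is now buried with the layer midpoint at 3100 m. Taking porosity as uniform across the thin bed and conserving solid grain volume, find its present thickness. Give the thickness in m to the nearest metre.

Working in km (1 km = 1000 m; k in km⁻¹ = k in m⁻¹ × 1000):
Porosity at 3.1 km: phi = 0.65·exp(−0.499×3.1) = 0.1384
Solid-volume conservation: h(1−phi) = h₀(1−phi₀) ⇒ h = h₀·(1−phi₀)/(1−phi)
h = 0.126 × (1 − 0.65)/(1 − 0.1384) = 0.126 × 0.4062 = 0.0512 km

51 m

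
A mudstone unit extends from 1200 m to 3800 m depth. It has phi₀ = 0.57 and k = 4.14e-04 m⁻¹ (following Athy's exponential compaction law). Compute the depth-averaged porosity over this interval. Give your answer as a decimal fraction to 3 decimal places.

Working in km (1 km = 1000 m; k in km⁻¹ = k in m⁻¹ × 1000):
⟨phi⟩ = (1/(z₂−z₁)) ∫ phi₀ e^(−kz) dz = phi₀·(e^(−k·z₁) − e^(−k·z₂)) / (k·(z₂−z₁))
e^(−0.414×1.2) = 0.6085; e^(−0.414×3.8) = 0.2074
⟨phi⟩ = 0.57 × (0.6085 − 0.2074) / (0.414 × 2.6) = 0.57 × 0.3726 = 0.2124

0.212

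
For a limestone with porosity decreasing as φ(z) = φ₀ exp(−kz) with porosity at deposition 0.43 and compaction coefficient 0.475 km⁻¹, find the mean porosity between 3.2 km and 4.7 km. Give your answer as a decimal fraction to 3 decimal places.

⟨φ⟩ = (1/(z₂−z₁)) ∫ φ₀ e^(−kz) dz = φ₀·(e^(−k·z₁) − e^(−k·z₂)) / (k·(z₂−z₁))
e^(−0.475×3.2) = 0.2187; e^(−0.475×4.7) = 0.1073
⟨φ⟩ = 0.43 × (0.2187 − 0.1073) / (0.475 × 1.5) = 0.43 × 0.1564 = 0.0673

0.067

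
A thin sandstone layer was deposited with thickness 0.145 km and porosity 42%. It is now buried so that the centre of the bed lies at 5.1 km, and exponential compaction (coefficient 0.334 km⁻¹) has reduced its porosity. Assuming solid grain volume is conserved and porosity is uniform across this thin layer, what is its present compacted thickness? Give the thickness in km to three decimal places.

0.091 km

Porosity at 5.1 km: phi = 0.42·exp(−0.334×5.1) = 0.0765
Solid-volume conservation: h(1−phi) = h₀(1−phi₀) ⇒ h = h₀·(1−phi₀)/(1−phi)
h = 0.145 × (1 − 0.42)/(1 − 0.0765) = 0.145 × 0.6280 = 0.0911 km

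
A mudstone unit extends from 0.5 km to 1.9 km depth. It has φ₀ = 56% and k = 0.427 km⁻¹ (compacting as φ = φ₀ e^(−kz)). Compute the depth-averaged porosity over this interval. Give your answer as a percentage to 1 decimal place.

⟨φ⟩ = (1/(z₂−z₁)) ∫ φ₀ e^(−kz) dz = φ₀·(e^(−k·z₁) − e^(−k·z₂)) / (k·(z₂−z₁))
e^(−0.427×0.5) = 0.8078; e^(−0.427×1.9) = 0.4443
⟨φ⟩ = 0.56 × (0.8078 − 0.4443) / (0.427 × 1.4) = 0.56 × 0.6080 = 0.3405

34.0%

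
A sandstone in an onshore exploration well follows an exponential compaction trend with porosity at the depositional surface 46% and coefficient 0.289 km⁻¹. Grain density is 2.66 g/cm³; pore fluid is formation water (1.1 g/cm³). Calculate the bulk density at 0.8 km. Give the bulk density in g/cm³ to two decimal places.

Porosity at depth: n = 0.46·exp(−0.289×0.8) = 0.46×0.7936 = 0.3650
Bulk density: ρ_b = (1−n)ρ_g + n·ρ_f = 0.6350×2.66 + 0.3650×1.1
       = 1.689 + 0.402 = 2.091 g/cm³

2.09 g/cm³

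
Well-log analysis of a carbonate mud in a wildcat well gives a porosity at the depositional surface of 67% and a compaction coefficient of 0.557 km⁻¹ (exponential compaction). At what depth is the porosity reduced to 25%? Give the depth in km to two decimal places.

1.77 km

Invert Athy's law: Z = ln(phi₀/phi) / c
Z = ln(0.67/0.25) / 0.557 = ln(2.68) / 0.557 = 0.9858 / 0.557 = 1.770 km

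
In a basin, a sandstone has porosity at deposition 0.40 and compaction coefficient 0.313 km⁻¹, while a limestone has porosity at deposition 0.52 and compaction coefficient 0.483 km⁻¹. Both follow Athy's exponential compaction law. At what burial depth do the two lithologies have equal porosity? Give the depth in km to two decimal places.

1.54 km

Set n₀ₐ e^(−kₐd) = n₀ᵦ e^(−kᵦd) ⇒ ln(n₀ₐ/n₀ᵦ) = (kₐ − kᵦ)·d
d = ln(0.4/0.52) / (0.313 − 0.483) = -0.2624 / -0.17 = 1.543 km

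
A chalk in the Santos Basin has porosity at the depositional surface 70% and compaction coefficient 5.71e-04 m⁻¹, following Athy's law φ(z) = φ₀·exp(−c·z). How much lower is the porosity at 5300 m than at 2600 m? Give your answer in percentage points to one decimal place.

12.5 percentage points

Working in km (1 km = 1000 m; c in km⁻¹ = c in m⁻¹ × 1000):
φ(2.6) = 0.7·e^(−0.571×2.6) = 0.1586
φ(5.3) = 0.7·e^(−0.571×5.3) = 0.0339
Δφ = 0.1586 − 0.0339 = 0.1247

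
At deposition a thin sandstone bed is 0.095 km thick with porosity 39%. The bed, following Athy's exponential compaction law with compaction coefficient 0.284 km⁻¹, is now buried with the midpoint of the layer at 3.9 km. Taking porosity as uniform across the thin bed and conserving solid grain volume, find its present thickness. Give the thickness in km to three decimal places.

0.067 km

Porosity at 3.9 km: φ = 0.39·exp(−0.284×3.9) = 0.1288
Solid-volume conservation: h(1−φ) = h₀(1−φ₀) ⇒ h = h₀·(1−φ₀)/(1−φ)
h = 0.095 × (1 − 0.39)/(1 − 0.1288) = 0.095 × 0.7002 = 0.0665 km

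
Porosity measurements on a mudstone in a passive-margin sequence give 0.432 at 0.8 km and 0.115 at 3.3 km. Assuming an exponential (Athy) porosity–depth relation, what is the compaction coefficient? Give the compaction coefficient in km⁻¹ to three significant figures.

0.529 km⁻¹

Athy: φ(z) = φ₀ e^(−cz) ⇒ φ₁/φ₂ = e^{c(z₂−z₁)} ⇒ c = ln(φ₁/φ₂)/(z₂−z₁)
c = ln(0.432/0.115) / (3.3 − 0.8) = ln(3.757) / 2.5 = 1.3235 / 2.5 = 0.5294 km⁻¹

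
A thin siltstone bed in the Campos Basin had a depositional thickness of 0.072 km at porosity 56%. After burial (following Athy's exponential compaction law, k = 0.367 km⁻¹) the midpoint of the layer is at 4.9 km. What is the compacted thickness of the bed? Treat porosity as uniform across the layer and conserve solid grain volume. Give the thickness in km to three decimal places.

Porosity at 4.9 km: phi = 0.56·exp(−0.367×4.9) = 0.0927
Solid-volume conservation: h(1−phi) = h₀(1−phi₀) ⇒ h = h₀·(1−phi₀)/(1−phi)
h = 0.072 × (1 − 0.56)/(1 − 0.0927) = 0.072 × 0.4850 = 0.0349 km

0.035 km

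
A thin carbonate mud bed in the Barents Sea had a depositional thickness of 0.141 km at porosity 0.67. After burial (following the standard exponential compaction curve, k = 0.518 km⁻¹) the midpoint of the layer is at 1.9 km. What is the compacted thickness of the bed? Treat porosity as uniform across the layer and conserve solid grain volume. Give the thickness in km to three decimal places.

Porosity at 1.9 km: φ = 0.67·exp(−0.518×1.9) = 0.2504
Solid-volume conservation: h(1−φ) = h₀(1−φ₀) ⇒ h = h₀·(1−φ₀)/(1−φ)
h = 0.141 × (1 − 0.67)/(1 − 0.2504) = 0.141 × 0.4402 = 0.0621 km

0.062 km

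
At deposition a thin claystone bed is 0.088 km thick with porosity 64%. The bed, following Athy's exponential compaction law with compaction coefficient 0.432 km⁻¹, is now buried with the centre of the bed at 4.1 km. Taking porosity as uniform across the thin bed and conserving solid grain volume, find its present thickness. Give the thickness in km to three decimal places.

Porosity at 4.1 km: φ = 0.64·exp(−0.432×4.1) = 0.1089
Solid-volume conservation: h(1−φ) = h₀(1−φ₀) ⇒ h = h₀·(1−φ₀)/(1−φ)
h = 0.088 × (1 − 0.64)/(1 − 0.1089) = 0.088 × 0.4040 = 0.0356 km

0.036 km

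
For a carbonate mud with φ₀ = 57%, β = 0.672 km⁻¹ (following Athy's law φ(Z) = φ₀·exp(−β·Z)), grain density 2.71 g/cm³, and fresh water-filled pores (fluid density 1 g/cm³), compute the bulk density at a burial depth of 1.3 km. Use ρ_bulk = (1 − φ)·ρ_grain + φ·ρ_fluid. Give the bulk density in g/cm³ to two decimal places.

2.30 g/cm³

Porosity at depth: φ = 0.57·exp(−0.672×1.3) = 0.57×0.4174 = 0.2379
Bulk density: ρ_b = (1−φ)ρ_g + φ·ρ_f = 0.7621×2.71 + 0.2379×1
       = 2.065 + 0.238 = 2.303 g/cm³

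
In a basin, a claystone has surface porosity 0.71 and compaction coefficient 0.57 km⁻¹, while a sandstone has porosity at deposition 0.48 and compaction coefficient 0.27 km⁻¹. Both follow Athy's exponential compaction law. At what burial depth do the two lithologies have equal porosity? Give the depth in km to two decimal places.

1.30 km

Set φ₀ₐ e^(−cₐd) = φ₀ᵦ e^(−cᵦd) ⇒ ln(φ₀ₐ/φ₀ᵦ) = (cₐ − cᵦ)·d
d = ln(0.71/0.48) / (0.57 − 0.27) = 0.3915 / 0.3 = 1.305 km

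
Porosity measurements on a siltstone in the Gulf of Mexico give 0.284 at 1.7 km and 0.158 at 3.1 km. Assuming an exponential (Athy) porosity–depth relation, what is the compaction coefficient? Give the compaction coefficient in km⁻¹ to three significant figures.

Athy: phi(z) = phi₀ e^(−βz) ⇒ phi₁/phi₂ = e^{β(z₂−z₁)} ⇒ β = ln(phi₁/phi₂)/(z₂−z₁)
β = ln(0.284/0.158) / (3.1 − 1.7) = ln(1.797) / 1.4 = 0.5864 / 1.4 = 0.4188 km⁻¹

0.419 km⁻¹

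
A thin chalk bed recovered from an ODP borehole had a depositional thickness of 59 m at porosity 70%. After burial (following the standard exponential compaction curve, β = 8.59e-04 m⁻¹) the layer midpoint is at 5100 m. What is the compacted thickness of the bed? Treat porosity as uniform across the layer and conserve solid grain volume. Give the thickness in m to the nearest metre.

Working in km (1 km = 1000 m; β in km⁻¹ = β in m⁻¹ × 1000):
Porosity at 5.1 km: phi = 0.7·exp(−0.859×5.1) = 0.0088
Solid-volume conservation: h(1−phi) = h₀(1−phi₀) ⇒ h = h₀·(1−phi₀)/(1−phi)
h = 0.059 × (1 − 0.7)/(1 − 0.0088) = 0.059 × 0.3027 = 0.0179 km

18 m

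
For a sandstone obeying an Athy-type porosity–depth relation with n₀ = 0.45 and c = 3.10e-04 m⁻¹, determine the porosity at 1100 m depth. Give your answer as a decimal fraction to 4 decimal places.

Working in km (1 km = 1000 m; c in km⁻¹ = c in m⁻¹ × 1000):
n = n₀·exp(−c·Z) = 0.45 × exp(−0.31 × 1.1) = 0.45 × exp(−0.341)
  = 0.45 × 0.7111 = 0.3200

0.3200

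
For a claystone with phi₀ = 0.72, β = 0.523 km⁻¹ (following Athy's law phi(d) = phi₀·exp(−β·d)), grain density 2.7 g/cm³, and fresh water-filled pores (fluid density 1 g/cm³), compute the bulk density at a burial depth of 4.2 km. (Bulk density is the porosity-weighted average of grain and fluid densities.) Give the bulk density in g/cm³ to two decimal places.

2.56 g/cm³

Porosity at depth: phi = 0.72·exp(−0.523×4.2) = 0.72×0.1112 = 0.0800
Bulk density: ρ_b = (1−phi)ρ_g + phi·ρ_f = 0.9200×2.7 + 0.0800×1
       = 2.484 + 0.080 = 2.564 g/cm³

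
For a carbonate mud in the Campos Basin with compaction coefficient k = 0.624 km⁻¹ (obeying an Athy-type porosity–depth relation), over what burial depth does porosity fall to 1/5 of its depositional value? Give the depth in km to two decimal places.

2.58 km

φ/φ₀ = 1/5 ⇒ exp(−k·d) = 1/5 ⇒ d = ln(5) / k
d = 1.6094 / 0.624 = 2.579 km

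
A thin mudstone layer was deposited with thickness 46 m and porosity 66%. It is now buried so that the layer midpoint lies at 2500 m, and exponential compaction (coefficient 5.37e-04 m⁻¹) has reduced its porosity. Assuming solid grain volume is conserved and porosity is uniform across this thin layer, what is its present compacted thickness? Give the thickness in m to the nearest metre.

Working in km (1 km = 1000 m; β in km⁻¹ = β in m⁻¹ × 1000):
Porosity at 2.5 km: n = 0.66·exp(−0.537×2.5) = 0.1724
Solid-volume conservation: h(1−n) = h₀(1−n₀) ⇒ h = h₀·(1−n₀)/(1−n)
h = 0.046 × (1 − 0.66)/(1 − 0.1724) = 0.046 × 0.4108 = 0.0189 km

19 m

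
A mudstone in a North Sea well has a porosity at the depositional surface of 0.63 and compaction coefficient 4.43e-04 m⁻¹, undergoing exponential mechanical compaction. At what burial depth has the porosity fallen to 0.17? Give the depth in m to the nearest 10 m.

2960 m

Working in km (1 km = 1000 m; k in km⁻¹ = k in m⁻¹ × 1000):
Invert Athy's law: z = ln(n₀/n) / k
z = ln(0.63/0.17) / 0.443 = ln(3.706) / 0.443 = 1.3099 / 0.443 = 2.957 km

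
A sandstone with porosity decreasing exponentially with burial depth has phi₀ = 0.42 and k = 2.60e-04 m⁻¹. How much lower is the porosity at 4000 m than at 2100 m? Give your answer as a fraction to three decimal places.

Working in km (1 km = 1000 m; k in km⁻¹ = k in m⁻¹ × 1000):
phi(2.1) = 0.42·e^(−0.26×2.1) = 0.2433
phi(4) = 0.42·e^(−0.26×4) = 0.1485
Δphi = 0.2433 − 0.1485 = 0.0948

0.095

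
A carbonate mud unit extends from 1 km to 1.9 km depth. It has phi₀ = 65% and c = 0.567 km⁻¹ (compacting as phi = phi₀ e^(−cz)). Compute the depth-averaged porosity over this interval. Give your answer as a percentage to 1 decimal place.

⟨phi⟩ = (1/(z₂−z₁)) ∫ phi₀ e^(−cz) dz = phi₀·(e^(−c·z₁) − e^(−c·z₂)) / (c·(z₂−z₁))
e^(−0.567×1) = 0.5672; e^(−0.567×1.9) = 0.3405
⟨phi⟩ = 0.65 × (0.5672 − 0.3405) / (0.567 × 0.9) = 0.65 × 0.4443 = 0.2888

28.9%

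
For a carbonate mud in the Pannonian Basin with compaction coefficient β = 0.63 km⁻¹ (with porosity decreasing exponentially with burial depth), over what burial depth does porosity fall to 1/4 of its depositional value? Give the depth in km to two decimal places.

2.20 km

n/n₀ = 1/4 ⇒ exp(−β·Z) = 1/4 ⇒ Z = ln(4) / β
Z = 1.3863 / 0.63 = 2.200 km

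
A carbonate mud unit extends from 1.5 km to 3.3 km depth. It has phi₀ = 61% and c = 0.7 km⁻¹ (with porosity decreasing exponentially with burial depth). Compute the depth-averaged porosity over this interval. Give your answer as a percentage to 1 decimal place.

⟨phi⟩ = (1/(z₂−z₁)) ∫ phi₀ e^(−cz) dz = phi₀·(e^(−c·z₁) − e^(−c·z₂)) / (c·(z₂−z₁))
e^(−0.7×1.5) = 0.3499; e^(−0.7×3.3) = 0.0993
⟨phi⟩ = 0.61 × (0.3499 − 0.0993) / (0.7 × 1.8) = 0.61 × 0.1989 = 0.1214

12.1%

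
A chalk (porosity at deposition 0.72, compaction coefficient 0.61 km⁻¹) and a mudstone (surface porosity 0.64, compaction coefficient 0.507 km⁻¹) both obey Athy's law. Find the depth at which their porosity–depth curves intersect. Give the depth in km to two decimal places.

1.14 km

Set n₀ₐ e^(−βₐZ) = n₀ᵦ e^(−βᵦZ) ⇒ ln(n₀ₐ/n₀ᵦ) = (βₐ − βᵦ)·Z
Z = ln(0.72/0.64) / (0.61 − 0.507) = 0.1178 / 0.103 = 1.144 km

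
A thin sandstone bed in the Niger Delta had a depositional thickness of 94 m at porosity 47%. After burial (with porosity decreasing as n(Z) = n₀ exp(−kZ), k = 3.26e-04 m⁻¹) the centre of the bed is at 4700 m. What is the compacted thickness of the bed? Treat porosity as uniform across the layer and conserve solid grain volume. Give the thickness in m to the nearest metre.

55 m

Working in km (1 km = 1000 m; k in km⁻¹ = k in m⁻¹ × 1000):
Porosity at 4.7 km: n = 0.47·exp(−0.326×4.7) = 0.1015
Solid-volume conservation: h(1−n) = h₀(1−n₀) ⇒ h = h₀·(1−n₀)/(1−n)
h = 0.094 × (1 − 0.47)/(1 − 0.1015) = 0.094 × 0.5899 = 0.0555 km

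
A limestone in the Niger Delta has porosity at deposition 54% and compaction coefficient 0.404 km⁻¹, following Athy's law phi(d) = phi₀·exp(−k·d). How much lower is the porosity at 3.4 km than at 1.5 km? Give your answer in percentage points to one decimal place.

phi(1.5) = 0.54·e^(−0.404×1.5) = 0.2946
phi(3.4) = 0.54·e^(−0.404×3.4) = 0.1367
Δphi = 0.2946 − 0.1367 = 0.1579

15.8 percentage points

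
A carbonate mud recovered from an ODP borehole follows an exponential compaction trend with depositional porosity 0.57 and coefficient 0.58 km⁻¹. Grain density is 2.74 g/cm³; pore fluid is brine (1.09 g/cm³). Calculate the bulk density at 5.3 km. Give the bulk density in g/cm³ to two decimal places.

2.70 g/cm³

Porosity at depth: phi = 0.57·exp(−0.58×5.3) = 0.57×0.0462 = 0.0264
Bulk density: ρ_b = (1−phi)ρ_g + phi·ρ_f = 0.9736×2.74 + 0.0264×1.09
       = 2.668 + 0.029 = 2.697 g/cm³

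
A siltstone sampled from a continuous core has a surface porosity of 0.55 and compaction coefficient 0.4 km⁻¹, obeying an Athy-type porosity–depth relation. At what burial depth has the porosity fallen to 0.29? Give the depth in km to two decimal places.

Invert Athy's law: Z = ln(φ₀/φ) / k
Z = ln(0.55/0.29) / 0.4 = ln(1.897) / 0.4 = 0.6400 / 0.4 = 1.600 km

1.60 km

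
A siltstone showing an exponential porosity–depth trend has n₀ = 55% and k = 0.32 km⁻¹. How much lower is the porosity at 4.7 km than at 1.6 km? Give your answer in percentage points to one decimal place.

n(1.6) = 0.55·e^(−0.32×1.6) = 0.3296
n(4.7) = 0.55·e^(−0.32×4.7) = 0.1222
Δn = 0.3296 − 0.1222 = 0.2074

20.7 percentage points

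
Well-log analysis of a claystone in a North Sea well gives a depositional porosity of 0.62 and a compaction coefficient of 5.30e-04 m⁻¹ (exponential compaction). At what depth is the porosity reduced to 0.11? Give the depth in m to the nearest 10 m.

3260 m

Working in km (1 km = 1000 m; k in km⁻¹ = k in m⁻¹ × 1000):
Invert Athy's law: d = ln(φ₀/φ) / k
d = ln(0.62/0.11) / 0.53 = ln(5.636) / 0.53 = 1.7292 / 0.53 = 3.263 km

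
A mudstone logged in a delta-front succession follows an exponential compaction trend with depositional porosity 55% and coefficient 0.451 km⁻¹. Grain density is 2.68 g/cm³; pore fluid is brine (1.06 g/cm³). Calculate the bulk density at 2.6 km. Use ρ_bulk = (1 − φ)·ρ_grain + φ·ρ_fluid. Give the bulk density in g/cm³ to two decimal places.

Porosity at depth: φ = 0.55·exp(−0.451×2.6) = 0.55×0.3096 = 0.1703
Bulk density: ρ_b = (1−φ)ρ_g + φ·ρ_f = 0.8297×2.68 + 0.1703×1.06
       = 2.224 + 0.180 = 2.404 g/cm³

2.40 g/cm³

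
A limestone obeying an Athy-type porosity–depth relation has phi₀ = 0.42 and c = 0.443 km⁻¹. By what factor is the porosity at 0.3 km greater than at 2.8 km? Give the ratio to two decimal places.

3.03

phi(z₁)/phi(z₂) = e^(−c·z₁)/e^(−c·z₂) = e^{c(z₂−z₁)}
= exp(0.443 × 2.5) = exp(1.107) = 3.0268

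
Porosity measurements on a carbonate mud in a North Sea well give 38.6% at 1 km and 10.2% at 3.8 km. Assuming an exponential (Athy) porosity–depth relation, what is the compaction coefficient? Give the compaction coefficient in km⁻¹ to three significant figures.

Athy: phi(Z) = phi₀ e^(−βZ) ⇒ phi₁/phi₂ = e^{β(Z₂−Z₁)} ⇒ β = ln(phi₁/phi₂)/(Z₂−Z₁)
β = ln(0.386/0.102) / (3.8 − 1) = ln(3.784) / 2.8 = 1.3309 / 2.8 = 0.4753 km⁻¹

0.475 km⁻¹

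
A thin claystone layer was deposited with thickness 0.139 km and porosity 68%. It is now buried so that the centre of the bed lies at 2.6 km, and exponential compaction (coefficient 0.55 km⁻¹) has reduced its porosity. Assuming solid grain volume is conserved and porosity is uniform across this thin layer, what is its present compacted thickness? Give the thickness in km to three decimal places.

0.053 km

Porosity at 2.6 km: phi = 0.68·exp(−0.55×2.6) = 0.1627
Solid-volume conservation: h(1−phi) = h₀(1−phi₀) ⇒ h = h₀·(1−phi₀)/(1−phi)
h = 0.139 × (1 − 0.68)/(1 − 0.1627) = 0.139 × 0.3822 = 0.0531 km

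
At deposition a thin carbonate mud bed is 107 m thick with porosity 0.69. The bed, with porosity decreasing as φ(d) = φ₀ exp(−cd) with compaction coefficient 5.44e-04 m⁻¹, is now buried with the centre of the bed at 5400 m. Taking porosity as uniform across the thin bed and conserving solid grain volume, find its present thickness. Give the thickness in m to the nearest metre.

Working in km (1 km = 1000 m; c in km⁻¹ = c in m⁻¹ × 1000):
Porosity at 5.4 km: φ = 0.69·exp(−0.544×5.4) = 0.0366
Solid-volume conservation: h(1−φ) = h₀(1−φ₀) ⇒ h = h₀·(1−φ₀)/(1−φ)
h = 0.107 × (1 − 0.69)/(1 − 0.0366) = 0.107 × 0.3218 = 0.0344 km

34 m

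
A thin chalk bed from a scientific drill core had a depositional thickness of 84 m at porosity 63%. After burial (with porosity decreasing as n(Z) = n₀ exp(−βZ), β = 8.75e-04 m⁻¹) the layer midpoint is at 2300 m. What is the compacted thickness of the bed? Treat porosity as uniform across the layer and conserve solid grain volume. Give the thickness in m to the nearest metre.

34 m

Working in km (1 km = 1000 m; β in km⁻¹ = β in m⁻¹ × 1000):
Porosity at 2.3 km: n = 0.63·exp(−0.875×2.3) = 0.0842
Solid-volume conservation: h(1−n) = h₀(1−n₀) ⇒ h = h₀·(1−n₀)/(1−n)
h = 0.084 × (1 − 0.63)/(1 − 0.0842) = 0.084 × 0.4040 = 0.0339 km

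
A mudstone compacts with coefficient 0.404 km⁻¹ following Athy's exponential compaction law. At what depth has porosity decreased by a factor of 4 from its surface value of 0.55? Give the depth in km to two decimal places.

3.43 km

n/n₀ = 1/4 ⇒ exp(−k·z) = 1/4 ⇒ z = ln(4) / k
z = 1.3863 / 0.404 = 3.431 km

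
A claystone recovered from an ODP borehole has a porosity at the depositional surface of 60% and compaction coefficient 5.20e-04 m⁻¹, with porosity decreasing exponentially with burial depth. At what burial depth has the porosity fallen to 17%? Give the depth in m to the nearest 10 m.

2430 m

Working in km (1 km = 1000 m; k in km⁻¹ = k in m⁻¹ × 1000):
Invert Athy's law: d = ln(φ₀/φ) / k
d = ln(0.6/0.17) / 0.52 = ln(3.529) / 0.52 = 1.2611 / 0.52 = 2.425 km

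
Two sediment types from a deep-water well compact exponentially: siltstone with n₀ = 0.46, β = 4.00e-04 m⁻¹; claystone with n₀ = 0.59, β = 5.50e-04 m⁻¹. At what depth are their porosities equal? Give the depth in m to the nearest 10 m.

1660 m

Working in km (1 km = 1000 m; β in km⁻¹ = β in m⁻¹ × 1000):
Set n₀ₐ e^(−βₐd) = n₀ᵦ e^(−βᵦd) ⇒ ln(n₀ₐ/n₀ᵦ) = (βₐ − βᵦ)·d
d = ln(0.46/0.59) / (0.4 − 0.55) = -0.2489 / -0.15 = 1.659 km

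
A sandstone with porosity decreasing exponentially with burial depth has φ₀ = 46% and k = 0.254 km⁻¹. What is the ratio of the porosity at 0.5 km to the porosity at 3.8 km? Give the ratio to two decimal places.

2.31

φ(d₁)/φ(d₂) = e^(−k·d₁)/e^(−k·d₂) = e^{k(d₂−d₁)}
= exp(0.254 × 3.3) = exp(0.8382) = 2.3122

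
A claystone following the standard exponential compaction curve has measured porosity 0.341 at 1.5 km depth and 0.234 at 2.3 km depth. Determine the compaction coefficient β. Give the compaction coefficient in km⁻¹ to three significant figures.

Athy: phi(Z) = phi₀ e^(−βZ) ⇒ phi₁/phi₂ = e^{β(Z₂−Z₁)} ⇒ β = ln(phi₁/phi₂)/(Z₂−Z₁)
β = ln(0.341/0.234) / (2.3 − 1.5) = ln(1.457) / 0.8 = 0.3766 / 0.8 = 0.4707 km⁻¹

0.471 km⁻¹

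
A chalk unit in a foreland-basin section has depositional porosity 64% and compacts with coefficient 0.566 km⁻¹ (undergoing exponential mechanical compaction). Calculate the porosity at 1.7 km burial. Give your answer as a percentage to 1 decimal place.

24.5%

phi = phi₀·exp(−k·d) = 0.64 × exp(−0.566 × 1.7) = 0.64 × exp(−0.9622)
  = 0.64 × 0.3821 = 0.2445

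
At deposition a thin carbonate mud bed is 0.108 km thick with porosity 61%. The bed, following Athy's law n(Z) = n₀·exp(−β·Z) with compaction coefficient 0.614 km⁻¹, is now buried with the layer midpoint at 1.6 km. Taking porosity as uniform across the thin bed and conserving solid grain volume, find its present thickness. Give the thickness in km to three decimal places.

0.055 km

Porosity at 1.6 km: n = 0.61·exp(−0.614×1.6) = 0.2284
Solid-volume conservation: h(1−n) = h₀(1−n₀) ⇒ h = h₀·(1−n₀)/(1−n)
h = 0.108 × (1 − 0.61)/(1 − 0.2284) = 0.108 × 0.5054 = 0.0546 km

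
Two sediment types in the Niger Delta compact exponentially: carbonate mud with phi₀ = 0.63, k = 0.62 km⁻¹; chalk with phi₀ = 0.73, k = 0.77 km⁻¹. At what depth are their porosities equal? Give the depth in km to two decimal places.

Set phi₀ₐ e^(−kₐz) = phi₀ᵦ e^(−kᵦz) ⇒ ln(phi₀ₐ/phi₀ᵦ) = (kₐ − kᵦ)·z
z = ln(0.63/0.73) / (0.62 − 0.77) = -0.1473 / -0.15 = 0.982 km

0.98 km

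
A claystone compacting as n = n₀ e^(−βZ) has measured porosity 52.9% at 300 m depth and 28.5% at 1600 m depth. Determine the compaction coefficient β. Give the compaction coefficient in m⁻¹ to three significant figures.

Working in km (1 km = 1000 m; β in km⁻¹ = β in m⁻¹ × 1000):
Athy: n(Z) = n₀ e^(−βZ) ⇒ n₁/n₂ = e^{β(Z₂−Z₁)} ⇒ β = ln(n₁/n₂)/(Z₂−Z₁)
β = ln(0.529/0.285) / (1.6 − 0.3) = ln(1.856) / 1.3 = 0.6185 / 1.3 = 0.4758 km⁻¹

0.000476 m⁻¹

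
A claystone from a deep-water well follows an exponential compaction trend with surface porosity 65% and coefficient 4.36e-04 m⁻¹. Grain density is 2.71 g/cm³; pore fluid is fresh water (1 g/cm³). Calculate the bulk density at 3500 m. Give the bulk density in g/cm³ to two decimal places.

2.47 g/cm³

Working in km (1 km = 1000 m; β in km⁻¹ = β in m⁻¹ × 1000):
Porosity at depth: phi = 0.65·exp(−0.436×3.5) = 0.65×0.2174 = 0.1413
Bulk density: ρ_b = (1−phi)ρ_g + phi·ρ_f = 0.8587×2.71 + 0.1413×1
       = 2.327 + 0.141 = 2.468 g/cm³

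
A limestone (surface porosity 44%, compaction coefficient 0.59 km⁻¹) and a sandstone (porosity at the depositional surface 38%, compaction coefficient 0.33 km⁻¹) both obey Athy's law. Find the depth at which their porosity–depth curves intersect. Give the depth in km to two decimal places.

Set phi₀ₐ e^(−βₐz) = phi₀ᵦ e^(−βᵦz) ⇒ ln(phi₀ₐ/phi₀ᵦ) = (βₐ − βᵦ)·z
z = ln(0.44/0.38) / (0.59 − 0.33) = 0.1466 / 0.26 = 0.564 km

0.56 km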